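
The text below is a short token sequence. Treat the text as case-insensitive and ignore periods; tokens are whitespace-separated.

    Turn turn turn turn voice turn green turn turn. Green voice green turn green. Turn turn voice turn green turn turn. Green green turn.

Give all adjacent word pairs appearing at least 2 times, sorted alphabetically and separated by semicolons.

Bigram counts meeting the condition (at least 2 times):
  green turn: 5
  turn green: 5
  turn turn: 6
  turn voice: 2
  voice turn: 2

green turn; turn green; turn turn; turn voice; voice turn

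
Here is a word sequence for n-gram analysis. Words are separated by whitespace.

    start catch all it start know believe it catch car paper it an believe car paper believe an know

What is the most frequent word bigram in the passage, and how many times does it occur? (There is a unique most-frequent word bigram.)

Bigram frequencies (highest first):
  car paper: 2
  start catch: 1
  catch all: 1
  all it: 1
  it start: 1
  start know: 1
  … (11 more, each ≤ 1)

"car paper", 2 times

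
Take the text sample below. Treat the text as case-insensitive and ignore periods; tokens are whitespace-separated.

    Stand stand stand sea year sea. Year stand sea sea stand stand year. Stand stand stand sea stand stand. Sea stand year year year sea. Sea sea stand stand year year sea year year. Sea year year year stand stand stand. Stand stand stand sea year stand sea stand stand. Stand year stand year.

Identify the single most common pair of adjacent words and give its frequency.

Bigram frequencies (highest first):
  stand stand: 14
  stand sea: 6
  year year: 6
  sea year: 5
  year stand: 5
  sea stand: 5
  … (3 more, each ≤ 5)

"stand stand", 14 times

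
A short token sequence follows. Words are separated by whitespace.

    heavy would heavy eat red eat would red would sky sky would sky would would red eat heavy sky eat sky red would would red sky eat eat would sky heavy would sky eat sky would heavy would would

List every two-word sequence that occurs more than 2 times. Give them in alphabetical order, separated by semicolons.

Bigram counts meeting the condition (more than 2 times):
  heavy would: 3
  sky eat: 3
  sky would: 3
  would red: 3
  would sky: 4
  would would: 3

heavy would; sky eat; sky would; would red; would sky; would would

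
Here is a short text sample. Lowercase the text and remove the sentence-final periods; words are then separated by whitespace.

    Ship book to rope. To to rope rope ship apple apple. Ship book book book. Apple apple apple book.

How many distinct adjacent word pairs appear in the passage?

19 tokens → 18 bigram windows in total.
Repeated bigrams (each contributes count−1 duplicates):
  apple apple: 3
  book book: 2
  ship book: 2
  to rope: 2
5 duplicate windows → 18 − 5 = 13 distinct.

13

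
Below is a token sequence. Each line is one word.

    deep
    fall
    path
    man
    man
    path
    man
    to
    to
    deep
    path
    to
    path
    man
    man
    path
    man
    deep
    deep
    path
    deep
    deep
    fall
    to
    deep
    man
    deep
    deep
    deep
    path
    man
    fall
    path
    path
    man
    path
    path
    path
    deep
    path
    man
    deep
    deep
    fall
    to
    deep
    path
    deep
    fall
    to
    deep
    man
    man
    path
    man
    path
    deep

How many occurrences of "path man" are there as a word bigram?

8

Scanning the 56 overlapping bigram windows for "path man":
  position 3–4: path man
  position 6–7: path man
  position 13–14: path man
  position 16–17: path man
  position 30–31: path man
  position 34–35: path man
  position 40–41: path man
  position 54–55: path man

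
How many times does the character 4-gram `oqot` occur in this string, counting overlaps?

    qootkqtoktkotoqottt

1

Sliding a length-4 window over the 19 characters (16 positions):
  position 14–17: oqot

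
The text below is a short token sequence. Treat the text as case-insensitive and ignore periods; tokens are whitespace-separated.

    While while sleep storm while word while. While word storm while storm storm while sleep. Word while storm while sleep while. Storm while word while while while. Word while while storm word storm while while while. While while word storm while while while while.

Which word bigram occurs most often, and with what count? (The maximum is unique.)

"while while", 12 times

Bigram frequencies (highest first):
  while while: 12
  storm while: 7
  while word: 5
  word while: 4
  while storm: 4
  while sleep: 3
  … (6 more, each ≤ 3)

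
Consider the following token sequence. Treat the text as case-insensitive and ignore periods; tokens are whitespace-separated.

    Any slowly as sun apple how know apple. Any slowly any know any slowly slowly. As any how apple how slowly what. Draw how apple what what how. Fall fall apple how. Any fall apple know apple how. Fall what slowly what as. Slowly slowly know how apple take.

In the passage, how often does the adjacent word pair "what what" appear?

1

Scanning the 48 overlapping bigram windows for "what what":
  position 26–27: what what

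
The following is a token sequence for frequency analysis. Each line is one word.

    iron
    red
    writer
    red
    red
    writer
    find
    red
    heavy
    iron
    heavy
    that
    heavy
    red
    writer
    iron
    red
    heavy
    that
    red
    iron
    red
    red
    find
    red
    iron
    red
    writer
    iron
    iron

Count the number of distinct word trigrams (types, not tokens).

30 tokens → 28 trigram windows in total.
Repeated trigrams (each contributes count−1 duplicates):
  iron red writer: 2
  red iron red: 2
  red writer iron: 2
3 duplicate windows → 28 − 3 = 25 distinct.

25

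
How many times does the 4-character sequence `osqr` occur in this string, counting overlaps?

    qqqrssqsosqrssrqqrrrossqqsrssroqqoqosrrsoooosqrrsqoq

Sliding a length-4 window over the 52 characters (49 positions):
  position 9–12: osqr
  position 44–47: osqr

2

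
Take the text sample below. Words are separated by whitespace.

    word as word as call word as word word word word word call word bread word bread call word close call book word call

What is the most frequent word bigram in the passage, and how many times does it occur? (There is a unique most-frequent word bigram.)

Bigram frequencies (highest first):
  word word: 4
  word as: 3
  call word: 3
  as word: 2
  word call: 2
  word bread: 2
  … (7 more, each ≤ 1)

"word word", 4 times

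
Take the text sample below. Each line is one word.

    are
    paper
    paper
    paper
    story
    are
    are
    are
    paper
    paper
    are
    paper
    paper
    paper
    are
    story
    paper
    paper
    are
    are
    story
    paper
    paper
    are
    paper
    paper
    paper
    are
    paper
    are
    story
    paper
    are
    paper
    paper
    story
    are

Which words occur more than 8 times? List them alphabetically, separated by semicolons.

are; paper

Unigram counts meeting the condition (more than 8 times):
  are: 13
  paper: 19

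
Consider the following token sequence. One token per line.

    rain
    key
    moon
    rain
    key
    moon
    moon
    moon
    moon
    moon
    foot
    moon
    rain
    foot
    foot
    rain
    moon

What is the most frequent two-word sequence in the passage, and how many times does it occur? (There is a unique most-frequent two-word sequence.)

Bigram frequencies (highest first):
  moon moon: 4
  rain key: 2
  key moon: 2
  moon rain: 2
  moon foot: 1
  foot moon: 1
  … (4 more, each ≤ 1)

"moon moon", 4 times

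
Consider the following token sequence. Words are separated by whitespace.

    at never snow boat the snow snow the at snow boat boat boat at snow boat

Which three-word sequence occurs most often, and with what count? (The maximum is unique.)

Trigram frequencies (highest first):
  at snow boat: 2
  at never snow: 1
  never snow boat: 1
  snow boat the: 1
  boat the snow: 1
  the snow snow: 1
  … (7 more, each ≤ 1)

"at snow boat", 2 times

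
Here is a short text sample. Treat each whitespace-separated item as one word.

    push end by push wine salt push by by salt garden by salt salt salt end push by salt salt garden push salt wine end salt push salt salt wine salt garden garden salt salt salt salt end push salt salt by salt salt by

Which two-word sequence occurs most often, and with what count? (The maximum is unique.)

"salt salt", 9 times

Bigram frequencies (highest first):
  salt salt: 9
  by salt: 4
  salt garden: 3
  push salt: 3
  wine salt: 2
  salt push: 2
  … (16 more, each ≤ 2)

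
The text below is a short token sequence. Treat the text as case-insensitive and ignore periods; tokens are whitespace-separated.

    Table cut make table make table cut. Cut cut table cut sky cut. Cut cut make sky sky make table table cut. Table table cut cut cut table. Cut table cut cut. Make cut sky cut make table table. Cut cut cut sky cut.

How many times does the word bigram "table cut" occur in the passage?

8

Scanning the 43 overlapping bigram windows for "table cut":
  position 1–2: table cut
  position 6–7: table cut
  position 10–11: table cut
  position 21–22: table cut
  position 24–25: table cut
  position 28–29: table cut
  position 30–31: table cut
  position 39–40: table cut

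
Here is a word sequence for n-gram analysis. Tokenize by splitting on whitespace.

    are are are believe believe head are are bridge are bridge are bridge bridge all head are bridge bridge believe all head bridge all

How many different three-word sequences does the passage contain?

24 tokens → 22 trigram windows in total.
Repeated trigrams (each contributes count−1 duplicates):
  are bridge are: 2
  are bridge bridge: 2
  bridge are bridge: 2
3 duplicate windows → 22 − 3 = 19 distinct.

19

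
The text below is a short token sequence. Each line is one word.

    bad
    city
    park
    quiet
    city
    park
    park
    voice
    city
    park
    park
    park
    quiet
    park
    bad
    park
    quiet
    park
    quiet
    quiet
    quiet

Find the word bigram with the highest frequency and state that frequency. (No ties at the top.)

"park quiet", 4 times

Bigram frequencies (highest first):
  park quiet: 4
  city park: 3
  park park: 3
  quiet park: 2
  quiet quiet: 2
  bad city: 1
  … (5 more, each ≤ 1)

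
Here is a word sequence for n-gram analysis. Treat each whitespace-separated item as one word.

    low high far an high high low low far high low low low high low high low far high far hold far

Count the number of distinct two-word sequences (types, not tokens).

11

22 tokens → 21 bigram windows in total.
Repeated bigrams (each contributes count−1 duplicates):
  high low: 4
  low high: 3
  low low: 3
  far high: 2
  high far: 2
  low far: 2
10 duplicate windows → 21 − 10 = 11 distinct.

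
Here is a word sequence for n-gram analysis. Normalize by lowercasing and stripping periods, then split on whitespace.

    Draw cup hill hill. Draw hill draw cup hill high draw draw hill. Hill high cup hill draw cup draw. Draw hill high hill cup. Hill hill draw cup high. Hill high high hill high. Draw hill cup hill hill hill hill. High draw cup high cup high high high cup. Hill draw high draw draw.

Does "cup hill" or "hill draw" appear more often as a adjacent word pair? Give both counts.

"cup hill": 6 occurrences
"hill draw": 5 occurrences

"cup hill" (6 vs 5)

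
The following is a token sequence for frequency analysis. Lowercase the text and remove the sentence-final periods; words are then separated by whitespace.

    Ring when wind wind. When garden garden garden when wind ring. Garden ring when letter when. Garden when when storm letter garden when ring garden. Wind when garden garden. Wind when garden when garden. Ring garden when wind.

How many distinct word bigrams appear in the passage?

38 tokens → 37 bigram windows in total.
Repeated bigrams (each contributes count−1 duplicates):
  garden when: 5
  when garden: 5
  garden garden: 3
  ring garden: 3
  when wind: 3
  wind when: 3
  garden ring: 2
  garden wind: 2
  … (1 more repeated)
19 duplicate windows → 37 − 19 = 18 distinct.

18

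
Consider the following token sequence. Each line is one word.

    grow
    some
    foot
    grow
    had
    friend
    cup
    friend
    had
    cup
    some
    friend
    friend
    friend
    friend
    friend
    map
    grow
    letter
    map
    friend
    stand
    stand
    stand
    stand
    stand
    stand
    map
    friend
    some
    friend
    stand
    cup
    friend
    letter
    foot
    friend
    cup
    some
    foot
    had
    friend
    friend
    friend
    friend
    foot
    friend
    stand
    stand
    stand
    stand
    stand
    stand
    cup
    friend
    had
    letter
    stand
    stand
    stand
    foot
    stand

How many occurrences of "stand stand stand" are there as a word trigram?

Scanning the 60 overlapping trigram windows for "stand stand stand":
  position 22–24: stand stand stand
  position 23–25: stand stand stand
  position 24–26: stand stand stand
  position 25–27: stand stand stand
  position 48–50: stand stand stand
  position 49–51: stand stand stand
  position 50–52: stand stand stand
  position 51–53: stand stand stand
  position 58–60: stand stand stand

9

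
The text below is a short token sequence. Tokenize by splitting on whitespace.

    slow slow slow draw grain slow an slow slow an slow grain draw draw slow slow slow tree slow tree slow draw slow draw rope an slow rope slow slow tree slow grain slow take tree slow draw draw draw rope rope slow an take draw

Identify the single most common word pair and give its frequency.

"slow slow", 6 times

Bigram frequencies (highest first):
  slow slow: 6
  slow draw: 4
  tree slow: 4
  slow an: 3
  an slow: 3
  draw draw: 3
  … (15 more, each ≤ 3)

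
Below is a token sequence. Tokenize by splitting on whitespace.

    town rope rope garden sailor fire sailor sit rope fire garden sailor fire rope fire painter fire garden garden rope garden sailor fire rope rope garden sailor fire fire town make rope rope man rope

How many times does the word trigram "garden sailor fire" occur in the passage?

4

Scanning the 33 overlapping trigram windows for "garden sailor fire":
  position 4–6: garden sailor fire
  position 11–13: garden sailor fire
  position 21–23: garden sailor fire
  position 26–28: garden sailor fire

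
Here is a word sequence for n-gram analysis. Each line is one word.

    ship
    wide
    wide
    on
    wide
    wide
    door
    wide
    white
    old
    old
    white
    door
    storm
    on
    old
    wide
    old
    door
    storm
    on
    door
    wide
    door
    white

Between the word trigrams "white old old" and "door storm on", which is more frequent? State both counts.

"door storm on" (2 vs 1)

"white old old": 1 occurrence
"door storm on": 2 occurrences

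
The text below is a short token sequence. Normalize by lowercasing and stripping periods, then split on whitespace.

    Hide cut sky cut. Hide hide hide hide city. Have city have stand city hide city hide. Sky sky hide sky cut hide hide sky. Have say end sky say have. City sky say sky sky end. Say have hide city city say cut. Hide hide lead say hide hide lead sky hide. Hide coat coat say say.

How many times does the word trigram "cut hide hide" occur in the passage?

Scanning the 56 overlapping trigram windows for "cut hide hide":
  position 4–6: cut hide hide
  position 22–24: cut hide hide
  position 44–46: cut hide hide

3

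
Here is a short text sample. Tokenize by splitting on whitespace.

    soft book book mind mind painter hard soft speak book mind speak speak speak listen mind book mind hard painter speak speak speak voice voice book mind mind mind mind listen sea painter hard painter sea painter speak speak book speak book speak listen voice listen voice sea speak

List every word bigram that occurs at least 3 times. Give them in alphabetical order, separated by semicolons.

book mind; mind mind; speak book; speak speak

Bigram counts meeting the condition (at least 3 times):
  book mind: 4
  mind mind: 4
  speak book: 3
  speak speak: 5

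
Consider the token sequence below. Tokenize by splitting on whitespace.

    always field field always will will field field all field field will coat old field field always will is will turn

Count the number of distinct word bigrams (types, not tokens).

15

21 tokens → 20 bigram windows in total.
Repeated bigrams (each contributes count−1 duplicates):
  field field: 4
  always will: 2
  field always: 2
5 duplicate windows → 20 − 5 = 15 distinct.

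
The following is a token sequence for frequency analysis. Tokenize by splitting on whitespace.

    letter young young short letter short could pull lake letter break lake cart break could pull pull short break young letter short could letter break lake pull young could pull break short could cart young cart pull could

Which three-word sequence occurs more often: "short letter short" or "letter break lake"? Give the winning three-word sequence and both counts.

"letter break lake" (2 vs 1)

"short letter short": 1 occurrence
"letter break lake": 2 occurrences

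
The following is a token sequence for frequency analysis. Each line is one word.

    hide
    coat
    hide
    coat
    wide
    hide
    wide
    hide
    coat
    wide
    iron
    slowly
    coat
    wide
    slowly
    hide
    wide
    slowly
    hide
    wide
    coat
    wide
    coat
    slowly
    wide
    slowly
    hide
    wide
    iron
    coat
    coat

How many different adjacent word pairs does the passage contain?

31 tokens → 30 bigram windows in total.
Repeated bigrams (each contributes count−1 duplicates):
  coat wide: 4
  hide wide: 4
  hide coat: 3
  slowly hide: 3
  wide slowly: 3
  wide coat: 2
  wide hide: 2
  wide iron: 2
15 duplicate windows → 30 − 15 = 15 distinct.

15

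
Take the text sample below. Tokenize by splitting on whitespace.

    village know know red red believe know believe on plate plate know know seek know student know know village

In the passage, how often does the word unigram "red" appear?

2

Scanning the 19 tokens for "red":
  position 4: red
  position 5: red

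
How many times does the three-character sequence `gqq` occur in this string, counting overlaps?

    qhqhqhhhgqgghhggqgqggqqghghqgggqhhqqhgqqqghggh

2

Sliding a length-3 window over the 46 characters (44 positions):
  position 21–23: gqq
  position 38–40: gqq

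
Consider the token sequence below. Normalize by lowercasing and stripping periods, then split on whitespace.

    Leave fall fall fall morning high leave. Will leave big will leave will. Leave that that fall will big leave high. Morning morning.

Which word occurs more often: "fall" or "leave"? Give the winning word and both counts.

"fall": 4 occurrences
"leave": 6 occurrences

"leave" (6 vs 4)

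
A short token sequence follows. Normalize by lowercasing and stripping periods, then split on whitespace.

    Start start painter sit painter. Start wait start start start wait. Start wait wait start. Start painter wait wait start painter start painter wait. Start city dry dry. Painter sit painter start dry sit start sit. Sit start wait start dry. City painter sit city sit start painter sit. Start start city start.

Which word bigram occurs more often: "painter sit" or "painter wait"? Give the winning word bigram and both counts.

"painter sit" (4 vs 2)

"painter sit": 4 occurrences
"painter wait": 2 occurrences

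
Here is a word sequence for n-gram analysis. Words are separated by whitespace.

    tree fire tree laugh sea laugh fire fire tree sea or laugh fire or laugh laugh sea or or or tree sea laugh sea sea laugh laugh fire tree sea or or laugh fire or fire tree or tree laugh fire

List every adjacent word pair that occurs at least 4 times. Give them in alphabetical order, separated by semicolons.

fire tree; laugh fire

Bigram counts meeting the condition (at least 4 times):
  fire tree: 4
  laugh fire: 5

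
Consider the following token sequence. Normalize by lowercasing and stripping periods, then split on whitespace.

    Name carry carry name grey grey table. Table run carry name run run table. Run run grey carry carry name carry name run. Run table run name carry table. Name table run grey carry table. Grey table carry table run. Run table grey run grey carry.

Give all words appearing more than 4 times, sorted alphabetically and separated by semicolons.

Unigram counts meeting the condition (more than 4 times):
  carry: 10
  grey: 7
  name: 7
  run: 12
  table: 10

carry; grey; name; run; table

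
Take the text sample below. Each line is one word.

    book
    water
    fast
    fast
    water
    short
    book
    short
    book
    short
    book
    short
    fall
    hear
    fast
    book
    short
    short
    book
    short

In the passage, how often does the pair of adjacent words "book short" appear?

Scanning the 19 overlapping bigram windows for "book short":
  position 7–8: book short
  position 9–10: book short
  position 11–12: book short
  position 16–17: book short
  position 19–20: book short

5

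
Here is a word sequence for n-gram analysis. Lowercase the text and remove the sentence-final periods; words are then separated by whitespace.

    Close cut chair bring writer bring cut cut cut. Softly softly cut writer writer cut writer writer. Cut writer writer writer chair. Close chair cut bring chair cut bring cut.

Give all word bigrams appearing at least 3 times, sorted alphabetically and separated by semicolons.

Bigram counts meeting the condition (at least 3 times):
  cut writer: 3
  writer writer: 4

cut writer; writer writer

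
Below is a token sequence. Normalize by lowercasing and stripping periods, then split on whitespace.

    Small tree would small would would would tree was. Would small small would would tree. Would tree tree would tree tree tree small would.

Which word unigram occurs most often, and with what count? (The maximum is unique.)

"would", 10 times

Unigram frequencies (highest first):
  would: 10
  tree: 8
  small: 5
  was: 1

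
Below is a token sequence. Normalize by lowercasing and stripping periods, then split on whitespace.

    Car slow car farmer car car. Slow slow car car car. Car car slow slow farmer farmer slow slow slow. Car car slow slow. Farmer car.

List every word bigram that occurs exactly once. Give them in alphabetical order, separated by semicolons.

car farmer; farmer farmer; farmer slow

Bigram counts meeting the condition (exactly once):
  car farmer: 1
  farmer farmer: 1
  farmer slow: 1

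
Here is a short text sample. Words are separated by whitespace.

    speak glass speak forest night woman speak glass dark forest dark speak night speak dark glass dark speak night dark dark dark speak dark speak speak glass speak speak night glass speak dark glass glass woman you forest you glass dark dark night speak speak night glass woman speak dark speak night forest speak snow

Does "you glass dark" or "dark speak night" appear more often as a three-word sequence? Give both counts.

"you glass dark": 1 occurrence
"dark speak night": 3 occurrences

"dark speak night" (3 vs 1)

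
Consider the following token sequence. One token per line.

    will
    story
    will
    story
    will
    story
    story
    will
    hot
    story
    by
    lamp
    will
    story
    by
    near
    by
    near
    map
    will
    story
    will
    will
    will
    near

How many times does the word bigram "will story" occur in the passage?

5

Scanning the 24 overlapping bigram windows for "will story":
  position 1–2: will story
  position 3–4: will story
  position 5–6: will story
  position 13–14: will story
  position 20–21: will story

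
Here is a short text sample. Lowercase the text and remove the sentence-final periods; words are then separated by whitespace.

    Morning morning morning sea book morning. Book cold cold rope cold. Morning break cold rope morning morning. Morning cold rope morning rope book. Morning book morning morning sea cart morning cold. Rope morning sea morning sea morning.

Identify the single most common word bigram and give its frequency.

"morning morning", 5 times

Bigram frequencies (highest first):
  morning morning: 5
  morning sea: 4
  cold rope: 4
  book morning: 3
  rope morning: 3
  morning book: 2
  … (13 more, each ≤ 2)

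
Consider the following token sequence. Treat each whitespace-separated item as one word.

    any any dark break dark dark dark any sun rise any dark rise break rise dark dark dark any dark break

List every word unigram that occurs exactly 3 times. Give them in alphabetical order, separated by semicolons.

break; rise

Unigram counts meeting the condition (exactly 3 times):
  break: 3
  rise: 3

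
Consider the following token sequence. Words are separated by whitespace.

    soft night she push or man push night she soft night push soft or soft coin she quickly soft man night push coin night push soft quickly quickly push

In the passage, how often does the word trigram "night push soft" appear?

Scanning the 27 overlapping trigram windows for "night push soft":
  position 11–13: night push soft
  position 24–26: night push soft

2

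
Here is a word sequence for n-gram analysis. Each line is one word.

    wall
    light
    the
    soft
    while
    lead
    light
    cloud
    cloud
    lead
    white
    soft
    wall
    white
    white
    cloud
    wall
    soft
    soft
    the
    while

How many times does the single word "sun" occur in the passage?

0

Scanning the 21 tokens for "sun":
  (none found)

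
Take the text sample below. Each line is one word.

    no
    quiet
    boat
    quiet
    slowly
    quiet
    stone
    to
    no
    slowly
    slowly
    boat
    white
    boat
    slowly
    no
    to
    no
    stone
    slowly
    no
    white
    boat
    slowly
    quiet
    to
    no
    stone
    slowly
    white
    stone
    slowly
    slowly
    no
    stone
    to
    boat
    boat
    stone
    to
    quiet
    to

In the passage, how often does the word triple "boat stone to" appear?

Scanning the 40 overlapping trigram windows for "boat stone to":
  position 38–40: boat stone to

1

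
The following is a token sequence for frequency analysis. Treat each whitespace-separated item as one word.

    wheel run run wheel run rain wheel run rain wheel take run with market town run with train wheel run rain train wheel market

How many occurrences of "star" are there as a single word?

Scanning the 24 tokens for "star":
  (none found)

0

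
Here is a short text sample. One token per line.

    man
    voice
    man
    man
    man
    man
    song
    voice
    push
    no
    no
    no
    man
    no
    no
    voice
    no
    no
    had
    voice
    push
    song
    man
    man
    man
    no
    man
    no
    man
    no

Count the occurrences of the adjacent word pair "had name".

0

Scanning the 29 overlapping bigram windows for "had name":
  (none found)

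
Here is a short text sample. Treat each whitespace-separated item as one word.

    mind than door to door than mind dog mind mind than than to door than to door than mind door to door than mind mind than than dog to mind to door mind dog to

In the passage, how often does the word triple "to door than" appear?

Scanning the 33 overlapping trigram windows for "to door than":
  position 4–6: to door than
  position 13–15: to door than
  position 16–18: to door than
  position 21–23: to door than

4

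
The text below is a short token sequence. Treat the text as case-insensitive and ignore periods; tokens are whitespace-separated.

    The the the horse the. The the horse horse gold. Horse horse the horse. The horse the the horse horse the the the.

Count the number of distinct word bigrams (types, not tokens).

23 tokens → 22 bigram windows in total.
Repeated bigrams (each contributes count−1 duplicates):
  the the: 7
  horse the: 5
  the horse: 5
  horse horse: 3
16 duplicate windows → 22 − 16 = 6 distinct.

6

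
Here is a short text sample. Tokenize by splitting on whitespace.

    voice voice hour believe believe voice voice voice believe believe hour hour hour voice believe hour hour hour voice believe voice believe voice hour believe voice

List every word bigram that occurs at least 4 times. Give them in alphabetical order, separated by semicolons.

Bigram counts meeting the condition (at least 4 times):
  believe voice: 4
  hour hour: 4
  voice believe: 4

believe voice; hour hour; voice believe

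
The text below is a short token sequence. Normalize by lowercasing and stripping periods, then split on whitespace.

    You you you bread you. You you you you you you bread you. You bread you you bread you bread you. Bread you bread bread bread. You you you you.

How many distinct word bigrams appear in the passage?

4

30 tokens → 29 bigram windows in total.
Repeated bigrams (each contributes count−1 duplicates):
  you you: 13
  bread you: 7
  you bread: 7
  bread bread: 2
25 duplicate windows → 29 − 25 = 4 distinct.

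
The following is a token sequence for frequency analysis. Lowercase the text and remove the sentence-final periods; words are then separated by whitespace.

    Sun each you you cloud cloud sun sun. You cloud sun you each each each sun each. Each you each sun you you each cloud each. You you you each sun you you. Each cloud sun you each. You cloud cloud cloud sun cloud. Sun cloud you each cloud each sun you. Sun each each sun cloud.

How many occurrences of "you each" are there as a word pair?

Scanning the 56 overlapping bigram windows for "you each":
  position 12–13: you each
  position 19–20: you each
  position 23–24: you each
  position 29–30: you each
  position 33–34: you each
  position 37–38: you each
  position 47–48: you each

7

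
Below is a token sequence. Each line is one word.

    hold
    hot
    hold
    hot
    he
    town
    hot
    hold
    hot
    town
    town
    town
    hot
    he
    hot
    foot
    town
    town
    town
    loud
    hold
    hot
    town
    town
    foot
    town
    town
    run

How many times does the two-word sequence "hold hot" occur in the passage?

Scanning the 27 overlapping bigram windows for "hold hot":
  position 1–2: hold hot
  position 3–4: hold hot
  position 8–9: hold hot
  position 21–22: hold hot

4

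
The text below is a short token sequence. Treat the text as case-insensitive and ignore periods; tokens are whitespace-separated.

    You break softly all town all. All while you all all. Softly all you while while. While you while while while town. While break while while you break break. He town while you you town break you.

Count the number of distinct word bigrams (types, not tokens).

37 tokens → 36 bigram windows in total.
Repeated bigrams (each contributes count−1 duplicates):
  while while: 5
  while you: 4
  all all: 2
  softly all: 2
  town while: 2
  you break: 2
  you while: 2
12 duplicate windows → 36 − 12 = 24 distinct.

24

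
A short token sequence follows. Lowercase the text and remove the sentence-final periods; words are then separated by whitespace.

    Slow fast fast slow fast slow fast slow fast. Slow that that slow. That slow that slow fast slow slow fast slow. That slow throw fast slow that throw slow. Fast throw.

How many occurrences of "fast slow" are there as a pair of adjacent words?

7

Scanning the 31 overlapping bigram windows for "fast slow":
  position 3–4: fast slow
  position 5–6: fast slow
  position 7–8: fast slow
  position 9–10: fast slow
  position 18–19: fast slow
  position 21–22: fast slow
  position 26–27: fast slow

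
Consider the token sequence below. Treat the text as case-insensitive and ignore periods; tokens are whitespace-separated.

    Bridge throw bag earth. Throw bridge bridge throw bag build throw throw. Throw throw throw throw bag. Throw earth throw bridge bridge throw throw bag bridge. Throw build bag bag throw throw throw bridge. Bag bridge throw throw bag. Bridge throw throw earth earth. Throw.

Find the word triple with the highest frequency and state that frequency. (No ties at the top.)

Trigram frequencies (highest first):
  throw throw throw: 5
  throw throw bag: 3
  bridge throw throw: 3
  bag bridge throw: 3
  bridge throw bag: 2
  earth throw bridge: 2
  … (22 more, each ≤ 2)

"throw throw throw", 5 times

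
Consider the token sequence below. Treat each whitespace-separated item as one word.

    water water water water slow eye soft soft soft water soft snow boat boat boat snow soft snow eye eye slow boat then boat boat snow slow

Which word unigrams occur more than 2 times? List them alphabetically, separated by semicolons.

boat; eye; slow; snow; soft; water

Unigram counts meeting the condition (more than 2 times):
  boat: 6
  eye: 3
  slow: 3
  snow: 4
  soft: 5
  water: 5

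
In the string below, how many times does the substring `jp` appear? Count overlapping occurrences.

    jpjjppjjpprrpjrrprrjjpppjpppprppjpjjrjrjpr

Sliding a length-2 window over the 42 characters (41 positions):
  position 1–2: jp
  position 4–5: jp
  position 8–9: jp
  position 21–22: jp
  position 25–26: jp
  position 33–34: jp
  position 40–41: jp

7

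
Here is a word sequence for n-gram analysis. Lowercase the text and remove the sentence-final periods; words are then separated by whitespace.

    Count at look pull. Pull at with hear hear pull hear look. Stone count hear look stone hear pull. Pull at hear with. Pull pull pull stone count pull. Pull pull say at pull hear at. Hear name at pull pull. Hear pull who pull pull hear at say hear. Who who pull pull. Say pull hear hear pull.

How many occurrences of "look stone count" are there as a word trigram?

Scanning the 57 overlapping trigram windows for "look stone count":
  position 12–14: look stone count

1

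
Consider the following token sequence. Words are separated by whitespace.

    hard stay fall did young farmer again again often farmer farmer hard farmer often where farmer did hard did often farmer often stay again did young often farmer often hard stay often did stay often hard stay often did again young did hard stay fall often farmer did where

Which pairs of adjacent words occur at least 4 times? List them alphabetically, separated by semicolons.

hard stay; often farmer

Bigram counts meeting the condition (at least 4 times):
  hard stay: 4
  often farmer: 4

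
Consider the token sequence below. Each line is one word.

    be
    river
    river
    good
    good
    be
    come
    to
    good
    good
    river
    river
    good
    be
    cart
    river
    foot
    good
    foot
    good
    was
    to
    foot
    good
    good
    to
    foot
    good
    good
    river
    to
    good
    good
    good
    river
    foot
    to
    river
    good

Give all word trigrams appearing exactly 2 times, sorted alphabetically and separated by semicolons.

Trigram counts meeting the condition (exactly 2 times):
  foot good good: 2
  river river good: 2
  to foot good: 2
  to good good: 2

foot good good; river river good; to foot good; to good good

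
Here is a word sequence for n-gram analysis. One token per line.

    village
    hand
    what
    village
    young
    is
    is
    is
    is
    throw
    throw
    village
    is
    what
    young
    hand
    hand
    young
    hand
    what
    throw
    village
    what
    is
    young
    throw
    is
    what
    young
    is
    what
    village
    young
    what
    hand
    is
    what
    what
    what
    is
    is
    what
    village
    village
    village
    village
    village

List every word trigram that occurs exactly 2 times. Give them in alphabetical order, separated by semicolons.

Trigram counts meeting the condition (exactly 2 times):
  is is is: 2
  is what village: 2
  is what young: 2
  what village young: 2

is is is; is what village; is what young; what village young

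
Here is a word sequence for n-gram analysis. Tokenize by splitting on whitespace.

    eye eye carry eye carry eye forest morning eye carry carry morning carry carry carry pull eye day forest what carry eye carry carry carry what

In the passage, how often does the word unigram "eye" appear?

7

Scanning the 26 tokens for "eye":
  position 1: eye
  position 2: eye
  position 4: eye
  position 6: eye
  position 9: eye
  position 17: eye
  position 22: eye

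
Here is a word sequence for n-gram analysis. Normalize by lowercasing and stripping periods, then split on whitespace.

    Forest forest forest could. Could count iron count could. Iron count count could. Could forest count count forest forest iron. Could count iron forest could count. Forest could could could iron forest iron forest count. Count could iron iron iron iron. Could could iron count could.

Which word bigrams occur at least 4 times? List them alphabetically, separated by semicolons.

Bigram counts meeting the condition (at least 4 times):
  could could: 5
  could iron: 4
  count could: 4

could could; could iron; count could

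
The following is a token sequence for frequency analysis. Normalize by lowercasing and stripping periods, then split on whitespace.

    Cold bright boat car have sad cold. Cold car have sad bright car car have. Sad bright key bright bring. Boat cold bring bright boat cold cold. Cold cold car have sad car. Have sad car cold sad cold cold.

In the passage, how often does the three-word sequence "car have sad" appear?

Scanning the 38 overlapping trigram windows for "car have sad":
  position 4–6: car have sad
  position 9–11: car have sad
  position 14–16: car have sad
  position 30–32: car have sad
  position 33–35: car have sad

5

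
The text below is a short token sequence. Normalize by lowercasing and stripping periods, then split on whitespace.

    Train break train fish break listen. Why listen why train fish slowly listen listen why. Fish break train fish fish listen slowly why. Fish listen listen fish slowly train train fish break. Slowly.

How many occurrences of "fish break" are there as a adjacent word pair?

3

Scanning the 32 overlapping bigram windows for "fish break":
  position 4–5: fish break
  position 16–17: fish break
  position 31–32: fish break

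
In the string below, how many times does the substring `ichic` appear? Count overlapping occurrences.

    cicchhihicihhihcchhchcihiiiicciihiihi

Sliding a length-5 window over the 37 characters (33 positions):
  (no match at any position)

0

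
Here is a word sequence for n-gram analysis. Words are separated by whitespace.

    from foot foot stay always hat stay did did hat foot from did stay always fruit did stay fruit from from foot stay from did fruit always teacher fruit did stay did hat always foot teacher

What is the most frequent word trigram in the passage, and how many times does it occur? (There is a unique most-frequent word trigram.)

"fruit did stay", 2 times

Trigram frequencies (highest first):
  fruit did stay: 2
  from foot foot: 1
  foot foot stay: 1
  foot stay always: 1
  stay always hat: 1
  always hat stay: 1
  … (27 more, each ≤ 1)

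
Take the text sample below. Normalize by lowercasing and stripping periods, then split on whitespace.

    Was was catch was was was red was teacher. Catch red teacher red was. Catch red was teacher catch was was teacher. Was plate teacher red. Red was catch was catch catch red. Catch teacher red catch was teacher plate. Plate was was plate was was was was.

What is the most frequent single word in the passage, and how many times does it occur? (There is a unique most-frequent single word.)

Unigram frequencies (highest first):
  was: 20
  catch: 9
  red: 8
  teacher: 7
  plate: 4

"was", 20 times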